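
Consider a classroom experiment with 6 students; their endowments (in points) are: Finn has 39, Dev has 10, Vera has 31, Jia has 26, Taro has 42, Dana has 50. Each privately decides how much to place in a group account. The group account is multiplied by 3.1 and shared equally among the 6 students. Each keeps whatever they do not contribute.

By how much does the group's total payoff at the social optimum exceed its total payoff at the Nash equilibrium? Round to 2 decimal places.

415.80 points

The private return per contributed unit is 3.1/6 = 0.5167 < 1 for every player regardless of endowment, so the Nash equilibrium is zero contribution and the group total is Σ E_j = 39 + 10 + 31 + 26 + 42 + 50 = 198.
Each contributed unit returns 3.100 to the group, so the social optimum is full contribution by everyone: group total = 3.100 × 198 = 613.80.
Efficiency loss = (3.100 − 1) × 198 = 415.80.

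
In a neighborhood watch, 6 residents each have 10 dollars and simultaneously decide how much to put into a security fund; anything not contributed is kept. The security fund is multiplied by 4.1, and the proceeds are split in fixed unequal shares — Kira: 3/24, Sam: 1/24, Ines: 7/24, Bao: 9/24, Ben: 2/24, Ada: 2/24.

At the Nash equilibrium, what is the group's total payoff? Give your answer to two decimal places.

Each unit j contributes comes back to j as 4.1 × (j's share), so j prefers to contribute only if that share exceeds 1/4.1 = 0.2439; otherwise keeping the unit dominates.
Ines and Bao clear that bar, contributing 10 each; the remaining 4 contribute 0. Total contributed: 20.
The security fund pays out 4.1 × 20 = 82.00 in total (split across the unequal shares, but the aggregate is all that matters for the group sum).
The 4 free-riders keep 10 each, adding 40. Group total = 40 + 82.00 = 122.00.

122.00 dollars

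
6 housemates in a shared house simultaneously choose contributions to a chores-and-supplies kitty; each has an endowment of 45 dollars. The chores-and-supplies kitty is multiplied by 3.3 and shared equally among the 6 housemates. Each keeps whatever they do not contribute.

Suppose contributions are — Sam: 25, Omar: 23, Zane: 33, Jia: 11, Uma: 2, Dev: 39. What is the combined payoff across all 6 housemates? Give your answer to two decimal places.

575.90 dollars

Total contributed: 25 + 23 + 33 + 11 + 2 + 39 = 133; total kept: 6 × 45 − 133 = 137.
The chores-and-supplies kitty pays out 3.3 × 133 = 438.90 in aggregate.
Group total = 137 + 438.90 = 575.90.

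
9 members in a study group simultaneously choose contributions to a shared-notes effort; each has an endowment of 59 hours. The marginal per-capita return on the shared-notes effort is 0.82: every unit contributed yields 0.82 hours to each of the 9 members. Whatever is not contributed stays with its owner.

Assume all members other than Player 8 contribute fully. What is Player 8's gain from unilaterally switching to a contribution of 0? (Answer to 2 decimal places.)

10.62 hours

Switching from a contribution of 59 to 0 lets Player 8 keep an extra 59 hours, but lowers the shared-notes effort by 59, which costs Player 8 their own share of that drop: 0.82 × 59 = 48.38.
Net gain = 59 − 48.38 = 10.62. The private return per contributed unit (0.82) is below 1, so free-riding is indeed the best response regardless of what the others do.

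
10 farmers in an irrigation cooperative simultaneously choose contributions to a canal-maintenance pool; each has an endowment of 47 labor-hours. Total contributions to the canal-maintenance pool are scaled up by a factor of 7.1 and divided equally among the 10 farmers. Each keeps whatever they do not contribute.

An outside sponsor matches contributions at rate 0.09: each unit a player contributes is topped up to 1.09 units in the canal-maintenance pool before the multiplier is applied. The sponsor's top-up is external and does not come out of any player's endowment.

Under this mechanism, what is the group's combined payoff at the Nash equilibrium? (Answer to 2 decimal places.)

The effective private return is 7.1 × 1.09 / 10 = 0.7739, which is still under 1, so the mechanism doesn't change anyone's dominant strategy: zero contribution.
Everyone keeps their endowment and the group total is 10 × 47 = 470.

470.00 labor-hours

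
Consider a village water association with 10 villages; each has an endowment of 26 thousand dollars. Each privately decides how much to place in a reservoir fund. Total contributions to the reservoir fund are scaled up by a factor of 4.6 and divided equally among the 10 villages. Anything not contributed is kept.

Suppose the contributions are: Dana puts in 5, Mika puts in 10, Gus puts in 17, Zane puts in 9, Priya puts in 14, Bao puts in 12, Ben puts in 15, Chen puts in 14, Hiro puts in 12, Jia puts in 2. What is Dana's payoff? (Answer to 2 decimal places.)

71.60 thousand dollars

Total contributed: 5 + 10 + 17 + 9 + 14 + 12 + 15 + 14 + 12 + 2 = 110.
Each receives 4.6 × 110 / 10 = 50.60 from the reservoir fund.
Dana keeps 26 − 5 = 21, so Dana's payoff is 21 + 50.60 = 71.60.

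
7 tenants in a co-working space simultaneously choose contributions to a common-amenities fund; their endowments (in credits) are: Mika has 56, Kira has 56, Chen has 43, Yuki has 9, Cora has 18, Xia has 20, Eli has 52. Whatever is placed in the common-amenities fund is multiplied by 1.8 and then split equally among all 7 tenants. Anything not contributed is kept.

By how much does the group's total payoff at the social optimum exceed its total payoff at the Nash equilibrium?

The private return per contributed unit is 1.8/7 = 0.2571 < 1 for every player regardless of endowment, so the Nash equilibrium is zero contribution and the group total is Σ E_j = 56 + 56 + 43 + 9 + 18 + 20 + 52 = 254.
Each contributed unit returns 1.800 to the group, so the social optimum is full contribution by everyone: group total = 1.800 × 254 = 457.20.
Efficiency loss = (1.800 − 1) × 254 = 203.20.

203.20 credits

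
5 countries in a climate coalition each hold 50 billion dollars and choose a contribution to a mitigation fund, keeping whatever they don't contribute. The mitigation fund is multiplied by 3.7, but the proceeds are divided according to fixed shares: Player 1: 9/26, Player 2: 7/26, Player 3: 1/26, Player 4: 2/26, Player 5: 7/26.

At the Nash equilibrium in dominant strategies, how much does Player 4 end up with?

64.23 billion dollars

Each unit j contributes comes back to j as 3.7 × (j's share), so j prefers to contribute only if that share exceeds 1/3.7 = 0.2703; otherwise keeping the unit dominates.
Only Player 1 (9/26) clears that bar, contributing 50; the remaining 4 contribute 0. Total contributed: 50.
Player 4 keeps 50 and receives 3.7 × 50 × 2/26 = 14.23 from the mitigation fund, for a payoff of 64.23.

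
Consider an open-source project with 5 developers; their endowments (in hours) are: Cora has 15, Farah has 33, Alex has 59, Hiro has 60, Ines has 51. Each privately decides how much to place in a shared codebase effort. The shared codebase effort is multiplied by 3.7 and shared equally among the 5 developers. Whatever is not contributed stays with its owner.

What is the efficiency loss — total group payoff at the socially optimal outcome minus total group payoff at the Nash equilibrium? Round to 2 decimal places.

The private return per contributed unit is 3.7/5 = 0.7400 < 1 for every player regardless of endowment, so the Nash equilibrium is zero contribution and the group total is Σ E_j = 15 + 33 + 59 + 60 + 51 = 218.
Each contributed unit returns 3.700 to the group, so the social optimum is full contribution by everyone: group total = 3.700 × 218 = 806.60.
Efficiency loss = (3.700 − 1) × 218 = 588.60.

588.60 hours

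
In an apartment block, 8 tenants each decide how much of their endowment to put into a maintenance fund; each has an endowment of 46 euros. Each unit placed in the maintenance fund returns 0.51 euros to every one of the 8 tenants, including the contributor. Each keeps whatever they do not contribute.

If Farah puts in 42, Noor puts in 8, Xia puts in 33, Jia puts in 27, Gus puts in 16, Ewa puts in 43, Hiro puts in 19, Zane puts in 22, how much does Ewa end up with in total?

Total contributed: 42 + 8 + 33 + 27 + 16 + 43 + 19 + 22 = 210.
Each receives 0.51 × 210 = 107.10 from the maintenance fund.
Ewa keeps 46 − 43 = 3, so Ewa's payoff is 3 + 107.10 = 110.10.

110.10 euros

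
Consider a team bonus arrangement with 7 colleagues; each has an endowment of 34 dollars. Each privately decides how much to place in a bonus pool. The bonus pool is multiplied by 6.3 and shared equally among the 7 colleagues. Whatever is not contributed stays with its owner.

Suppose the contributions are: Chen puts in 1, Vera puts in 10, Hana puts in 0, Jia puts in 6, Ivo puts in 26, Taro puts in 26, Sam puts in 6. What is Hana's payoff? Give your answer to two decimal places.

101.50 dollars

Total contributed: 1 + 10 + 0 + 6 + 26 + 26 + 6 = 75.
Each receives 6.3 × 75 / 7 = 67.50 from the bonus pool.
Hana keeps 34 − 0 = 34, so Hana's payoff is 34 + 67.50 = 101.50.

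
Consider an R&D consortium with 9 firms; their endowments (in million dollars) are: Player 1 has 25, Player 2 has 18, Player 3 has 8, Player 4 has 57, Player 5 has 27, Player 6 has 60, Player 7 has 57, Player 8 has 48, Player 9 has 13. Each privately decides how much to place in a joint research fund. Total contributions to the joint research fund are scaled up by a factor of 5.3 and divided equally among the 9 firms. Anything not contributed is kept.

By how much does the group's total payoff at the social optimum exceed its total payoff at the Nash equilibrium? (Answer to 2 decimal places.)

The private return per contributed unit is 5.3/9 = 0.5889 < 1 for every player regardless of endowment, so the Nash equilibrium is zero contribution and the group total is Σ E_j = 25 + 18 + 8 + 57 + 27 + 60 + 57 + 48 + 13 = 313.
Each contributed unit returns 5.300 to the group, so the social optimum is full contribution by everyone: group total = 5.300 × 313 = 1658.90.
Efficiency loss = (5.300 − 1) × 313 = 1345.90.

1345.90 million dollars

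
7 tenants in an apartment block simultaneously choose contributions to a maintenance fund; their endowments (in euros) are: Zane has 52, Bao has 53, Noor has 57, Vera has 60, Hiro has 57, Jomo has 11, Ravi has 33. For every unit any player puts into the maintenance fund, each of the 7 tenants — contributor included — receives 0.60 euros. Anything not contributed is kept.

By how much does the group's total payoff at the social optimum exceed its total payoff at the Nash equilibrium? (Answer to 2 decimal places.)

1033.60 euros

The private return per contributed unit is 0.60 < 1 for everyone, so the Nash equilibrium is zero contribution and the group total is Σ E_j = 52 + 53 + 57 + 60 + 57 + 11 + 33 = 323.
Each contributed unit returns 4.200 to the group, so the social optimum is full contribution by everyone: group total = 4.200 × 323 = 1356.60.
Efficiency loss = (4.200 − 1) × 323 = 1033.60.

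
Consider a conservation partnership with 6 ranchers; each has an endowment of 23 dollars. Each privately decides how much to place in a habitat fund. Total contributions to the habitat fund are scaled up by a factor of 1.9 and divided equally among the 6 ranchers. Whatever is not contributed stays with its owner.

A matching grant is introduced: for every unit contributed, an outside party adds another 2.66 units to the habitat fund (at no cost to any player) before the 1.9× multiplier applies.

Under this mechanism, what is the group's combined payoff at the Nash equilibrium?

Under the mechanism each unit contributed yields 1.9 × 3.66 / 6 = 1.1590 back to its contributor per unit of net cost, which exceeds 1, making full contribution the dominant choice for everyone.
So the Nash equilibrium is full contribution by all 6; the group earns 1.9 × 3.66 × 138 = 959.65.

959.65 dollars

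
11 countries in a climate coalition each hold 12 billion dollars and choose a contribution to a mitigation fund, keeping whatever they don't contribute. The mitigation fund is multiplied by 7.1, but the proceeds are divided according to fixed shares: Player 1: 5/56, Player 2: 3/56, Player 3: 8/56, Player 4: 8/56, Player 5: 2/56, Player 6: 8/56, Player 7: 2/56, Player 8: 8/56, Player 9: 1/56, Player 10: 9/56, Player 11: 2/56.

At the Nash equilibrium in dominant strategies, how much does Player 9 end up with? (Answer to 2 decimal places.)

Each unit j contributes comes back to j as 7.1 × (j's share), so j prefers to contribute only if that share exceeds 1/7.1 = 0.1408; otherwise keeping the unit dominates.
Player 3, Player 4, Player 6, Player 8 and Player 10 are above the threshold, contributing 12 each; the remaining 6 contribute 0. Total contributed: 60.
Player 9 keeps 12 and receives 7.1 × 60 × 1/56 = 7.61 from the mitigation fund, for a payoff of 19.61.

19.61 billion dollars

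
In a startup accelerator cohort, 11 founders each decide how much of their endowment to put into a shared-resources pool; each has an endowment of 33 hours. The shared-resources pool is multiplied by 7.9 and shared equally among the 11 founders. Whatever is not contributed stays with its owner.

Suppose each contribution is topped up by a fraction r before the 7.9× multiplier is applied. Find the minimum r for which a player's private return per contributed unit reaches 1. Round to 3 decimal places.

With matching at rate r, one contributed unit becomes (1 + r) in the shared-resources pool and returns 7.9 × (1 + r) / 11 to the contributor.
Setting this equal to 1: 1 + r = 11/7.9 = 1.3924.
So the minimum matching rate is r = 1.3924 − 1 = 0.392.

0.392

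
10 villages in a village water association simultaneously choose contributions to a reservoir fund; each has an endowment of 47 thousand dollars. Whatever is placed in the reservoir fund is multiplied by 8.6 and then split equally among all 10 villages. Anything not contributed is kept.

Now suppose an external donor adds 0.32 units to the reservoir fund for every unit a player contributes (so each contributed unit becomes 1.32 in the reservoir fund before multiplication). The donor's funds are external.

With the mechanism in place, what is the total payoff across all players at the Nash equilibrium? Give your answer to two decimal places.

5335.44 thousand dollars

Under the mechanism each unit contributed yields 8.6 × 1.32 / 10 = 1.1352 back to its contributor per unit of net cost, which exceeds 1, making full contribution the dominant choice for everyone.
So the Nash equilibrium is full contribution by all 10; the group earns 8.6 × 1.32 × 470 = 5335.44.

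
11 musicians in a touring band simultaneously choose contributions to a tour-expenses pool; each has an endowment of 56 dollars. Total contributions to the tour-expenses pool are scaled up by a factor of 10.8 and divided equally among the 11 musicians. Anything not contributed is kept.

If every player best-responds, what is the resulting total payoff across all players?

Each contributed unit returns 10.8/11 = 0.9818 to its contributor — below 1 — so contributing 0 is dominant for every player. At the Nash equilibrium everyone keeps their 56, and the group total is 11 × 56 = 616.

616.00 dollars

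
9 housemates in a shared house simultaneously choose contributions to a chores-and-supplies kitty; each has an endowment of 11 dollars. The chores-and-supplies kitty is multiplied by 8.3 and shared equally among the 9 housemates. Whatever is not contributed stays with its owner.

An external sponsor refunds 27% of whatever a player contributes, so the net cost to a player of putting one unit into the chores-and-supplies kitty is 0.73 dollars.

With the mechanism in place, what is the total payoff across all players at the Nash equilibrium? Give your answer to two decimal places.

848.43 dollars

The effective private return per unit is now (8.3/9) / 0.73 = 1.2633 > 1, so every player's dominant strategy flips to full contribution.
So the Nash equilibrium is full contribution by all 9; the group earns 9 × (11 × 0.27 + 8.3 × 11) = 848.43.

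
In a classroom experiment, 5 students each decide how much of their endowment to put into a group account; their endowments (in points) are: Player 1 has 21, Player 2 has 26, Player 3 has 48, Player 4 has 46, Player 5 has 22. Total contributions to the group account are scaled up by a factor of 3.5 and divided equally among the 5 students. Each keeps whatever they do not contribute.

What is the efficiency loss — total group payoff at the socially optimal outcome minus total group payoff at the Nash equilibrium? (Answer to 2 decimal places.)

407.50 points

The private return per contributed unit is 3.5/5 = 0.7000 < 1 for every player regardless of endowment, so the Nash equilibrium is zero contribution and the group total is Σ E_j = 21 + 26 + 48 + 46 + 22 = 163.
Each contributed unit returns 3.500 to the group, so the social optimum is full contribution by everyone: group total = 3.500 × 163 = 570.50.
Efficiency loss = (3.500 − 1) × 163 = 407.50.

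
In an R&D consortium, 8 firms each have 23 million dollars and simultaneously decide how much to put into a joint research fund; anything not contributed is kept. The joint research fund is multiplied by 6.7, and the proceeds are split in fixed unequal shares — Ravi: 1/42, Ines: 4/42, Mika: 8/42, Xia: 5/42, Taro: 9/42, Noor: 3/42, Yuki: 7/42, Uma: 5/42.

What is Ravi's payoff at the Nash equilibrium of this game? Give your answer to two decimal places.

A player with share s gets back 6.7·s per unit contributed, so full contribution is dominant for anyone with s > 1/6.7 = 0.1493 and zero contribution is dominant for anyone below.
The shares above 0.1493 belong to Mika, Taro and Yuki, contributing 23 each; the remaining 5 contribute 0. Total contributed: 69.
Ravi keeps 23 and receives 6.7 × 69 × 1/42 = 11.01 from the joint research fund, for a payoff of 34.01.

34.01 million dollars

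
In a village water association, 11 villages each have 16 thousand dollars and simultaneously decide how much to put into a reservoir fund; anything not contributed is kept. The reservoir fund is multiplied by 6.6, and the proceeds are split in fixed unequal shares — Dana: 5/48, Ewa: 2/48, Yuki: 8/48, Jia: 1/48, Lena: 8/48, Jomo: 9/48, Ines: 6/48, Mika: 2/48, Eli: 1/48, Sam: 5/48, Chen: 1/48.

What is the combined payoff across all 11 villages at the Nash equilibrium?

444.80 thousand dollars

Player j's private return per contributed unit is 6.6 × (j's share). Contributing is weakly dominant for j when that share is at least 1/6.6 = 0.1515, and contributing 0 is dominant otherwise.
Yuki, Lena and Jomo clear that bar, contributing 16 each; the remaining 8 contribute 0. Total contributed: 48.
The reservoir fund pays out 6.6 × 48 = 316.80 in total (split across the unequal shares, but the aggregate is all that matters for the group sum).
The 8 free-riders keep 16 each, adding 128. Group total = 128 + 316.80 = 444.80.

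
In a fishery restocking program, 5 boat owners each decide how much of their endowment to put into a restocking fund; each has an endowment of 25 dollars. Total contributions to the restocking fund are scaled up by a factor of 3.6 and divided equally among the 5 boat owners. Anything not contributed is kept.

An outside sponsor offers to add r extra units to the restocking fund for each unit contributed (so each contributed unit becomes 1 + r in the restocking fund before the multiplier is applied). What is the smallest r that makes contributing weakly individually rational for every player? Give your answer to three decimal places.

With matching at rate r, one contributed unit becomes (1 + r) in the restocking fund and returns 3.6 × (1 + r) / 5 to the contributor.
Setting this equal to 1: 1 + r = 5/3.6 = 1.3889.
So the minimum matching rate is r = 1.3889 − 1 = 0.389.

0.389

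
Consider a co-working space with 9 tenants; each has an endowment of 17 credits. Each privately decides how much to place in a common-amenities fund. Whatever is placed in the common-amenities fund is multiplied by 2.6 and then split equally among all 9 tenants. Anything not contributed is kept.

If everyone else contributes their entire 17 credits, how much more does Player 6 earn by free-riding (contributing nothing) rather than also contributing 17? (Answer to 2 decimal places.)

12.09 credits

Switching from a contribution of 17 to 0 lets Player 6 keep an extra 17 credits, but lowers the common-amenities fund by 17, which costs Player 6 their own share of that drop: 2.6/9 × 17 = 4.91.
Net gain = 17 − 4.91 = 12.09. The private return per contributed unit (0.2889) is below 1, so free-riding is indeed the best response regardless of what the others do.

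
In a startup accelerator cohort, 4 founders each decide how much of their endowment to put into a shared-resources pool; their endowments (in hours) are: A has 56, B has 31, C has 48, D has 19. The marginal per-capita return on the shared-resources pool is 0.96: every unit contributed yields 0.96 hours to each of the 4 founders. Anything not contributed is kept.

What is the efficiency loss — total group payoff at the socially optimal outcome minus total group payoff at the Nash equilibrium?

The private return per contributed unit is 0.96 < 1 for everyone, so the Nash equilibrium is zero contribution and the group total is Σ E_j = 56 + 31 + 48 + 19 = 154.
Each contributed unit returns 3.840 to the group, so the social optimum is full contribution by everyone: group total = 3.840 × 154 = 591.36.
Efficiency loss = (3.840 − 1) × 154 = 437.36.

437.36 hours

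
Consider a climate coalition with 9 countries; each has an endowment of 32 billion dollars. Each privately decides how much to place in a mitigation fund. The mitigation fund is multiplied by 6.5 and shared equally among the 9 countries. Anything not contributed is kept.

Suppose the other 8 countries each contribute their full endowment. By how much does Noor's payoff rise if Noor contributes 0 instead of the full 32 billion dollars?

8.89 billion dollars

Switching from a contribution of 32 to 0 lets Noor keep an extra 32 billion dollars, but lowers the mitigation fund by 32, which costs Noor their own share of that drop: 6.5/9 × 32 = 23.11.
Net gain = 32 − 23.11 = 8.89. The private return per contributed unit (0.7222) is below 1, so free-riding is indeed the best response regardless of what the others do.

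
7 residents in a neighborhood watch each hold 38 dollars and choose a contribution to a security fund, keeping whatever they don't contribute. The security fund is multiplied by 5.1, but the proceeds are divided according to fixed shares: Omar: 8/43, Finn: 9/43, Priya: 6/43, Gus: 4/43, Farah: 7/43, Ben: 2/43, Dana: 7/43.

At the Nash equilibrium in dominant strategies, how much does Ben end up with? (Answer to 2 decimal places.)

47.01 dollars

Player j's private return per contributed unit is 5.1 × (j's share). Contributing is weakly dominant for j when that share is at least 1/5.1 = 0.1961, and contributing 0 is dominant otherwise.
The only share above 0.1961 is Finn's 9/43, contributing 38; the remaining 6 contribute 0. Total contributed: 38.
Ben keeps 38 and receives 5.1 × 38 × 2/43 = 9.01 from the security fund, for a payoff of 47.01.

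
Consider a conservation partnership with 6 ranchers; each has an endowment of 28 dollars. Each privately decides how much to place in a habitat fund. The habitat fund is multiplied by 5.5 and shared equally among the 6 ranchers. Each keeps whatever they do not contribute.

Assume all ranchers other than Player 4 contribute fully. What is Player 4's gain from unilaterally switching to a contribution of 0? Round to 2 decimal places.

Switching from a contribution of 28 to 0 lets Player 4 keep an extra 28 dollars, but lowers the habitat fund by 28, which costs Player 4 their own share of that drop: 5.5/6 × 28 = 25.67.
Net gain = 28 − 25.67 = 2.33. The private return per contributed unit (0.9167) is below 1, so free-riding is indeed the best response regardless of what the others do.

2.33 dollars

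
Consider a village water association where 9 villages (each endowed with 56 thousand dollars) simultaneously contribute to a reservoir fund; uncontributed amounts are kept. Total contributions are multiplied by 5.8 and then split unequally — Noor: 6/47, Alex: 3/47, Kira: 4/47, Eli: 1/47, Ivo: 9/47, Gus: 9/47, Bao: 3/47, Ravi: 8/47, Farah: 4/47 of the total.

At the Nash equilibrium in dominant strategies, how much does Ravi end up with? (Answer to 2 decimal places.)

Each unit j contributes comes back to j as 5.8 × (j's share), so j prefers to contribute only if that share exceeds 1/5.8 = 0.1724; otherwise keeping the unit dominates.
Ivo and Gus are above the threshold, contributing 56 each; the remaining 7 contribute 0. Total contributed: 112.
Ravi keeps 56 and receives 5.8 × 112 × 8/47 = 110.57 from the reservoir fund, for a payoff of 166.57.

166.57 thousand dollars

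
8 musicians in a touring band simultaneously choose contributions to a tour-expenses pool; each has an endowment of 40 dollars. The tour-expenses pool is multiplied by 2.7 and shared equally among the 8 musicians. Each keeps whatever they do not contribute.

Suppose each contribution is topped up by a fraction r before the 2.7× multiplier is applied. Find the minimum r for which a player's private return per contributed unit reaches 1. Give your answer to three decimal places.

1.963

With matching at rate r, one contributed unit becomes (1 + r) in the tour-expenses pool and returns 2.7 × (1 + r) / 8 to the contributor.
Setting this equal to 1: 1 + r = 8/2.7 = 2.9630.
So the minimum matching rate is r = 2.9630 − 1 = 1.963.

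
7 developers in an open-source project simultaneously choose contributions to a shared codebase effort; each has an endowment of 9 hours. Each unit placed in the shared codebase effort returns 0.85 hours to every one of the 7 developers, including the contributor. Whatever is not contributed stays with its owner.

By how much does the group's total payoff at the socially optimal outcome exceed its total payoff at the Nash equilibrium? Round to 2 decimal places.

The private return per contributed unit is 0.85 < 1, so contributing 0 is dominant for every player. At the Nash equilibrium everyone keeps their 9, and the group total is 7 × 9 = 63.
Each contributed unit returns 5.950 to the group as a whole (0.85 to each of 7 players), which exceeds 1, so the social optimum is full contribution: group total = 5.950 × 63 = 374.85.
Efficiency loss = 374.85 − 63 = 311.85.

311.85 hours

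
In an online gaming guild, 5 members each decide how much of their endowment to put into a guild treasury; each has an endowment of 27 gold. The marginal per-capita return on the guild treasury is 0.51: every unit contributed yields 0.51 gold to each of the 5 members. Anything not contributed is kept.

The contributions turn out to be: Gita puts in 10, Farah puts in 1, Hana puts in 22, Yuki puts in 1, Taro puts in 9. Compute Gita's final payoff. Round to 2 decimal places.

38.93 gold

Total contributed: 10 + 1 + 22 + 1 + 9 = 43.
Each receives 0.51 × 43 = 21.93 from the guild treasury.
Gita keeps 27 − 10 = 17, so Gita's payoff is 17 + 21.93 = 38.93.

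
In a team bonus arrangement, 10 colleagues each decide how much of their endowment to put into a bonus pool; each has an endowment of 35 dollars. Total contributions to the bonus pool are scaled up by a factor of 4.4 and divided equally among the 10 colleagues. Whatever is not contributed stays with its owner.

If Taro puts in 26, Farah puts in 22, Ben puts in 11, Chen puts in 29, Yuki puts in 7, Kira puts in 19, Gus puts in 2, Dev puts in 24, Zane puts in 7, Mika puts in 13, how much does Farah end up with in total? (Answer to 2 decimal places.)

Total contributed: 26 + 22 + 11 + 29 + 7 + 19 + 2 + 24 + 7 + 13 = 160.
Each receives 4.4 × 160 / 10 = 70.40 from the bonus pool.
Farah keeps 35 − 22 = 13, so Farah's payoff is 13 + 70.40 = 83.40.

83.40 dollars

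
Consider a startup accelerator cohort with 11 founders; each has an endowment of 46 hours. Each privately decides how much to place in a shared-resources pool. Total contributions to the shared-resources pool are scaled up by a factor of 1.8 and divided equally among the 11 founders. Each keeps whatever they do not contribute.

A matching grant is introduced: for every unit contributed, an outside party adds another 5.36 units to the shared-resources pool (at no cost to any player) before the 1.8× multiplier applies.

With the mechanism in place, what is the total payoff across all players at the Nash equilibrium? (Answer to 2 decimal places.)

5792.69 hours

Under the mechanism each unit contributed yields 1.8 × 6.36 / 11 = 1.0407 back to its contributor per unit of net cost, which exceeds 1, making full contribution the dominant choice for everyone.
So the Nash equilibrium is full contribution by all 11; the group earns 1.8 × 6.36 × 506 = 5792.69.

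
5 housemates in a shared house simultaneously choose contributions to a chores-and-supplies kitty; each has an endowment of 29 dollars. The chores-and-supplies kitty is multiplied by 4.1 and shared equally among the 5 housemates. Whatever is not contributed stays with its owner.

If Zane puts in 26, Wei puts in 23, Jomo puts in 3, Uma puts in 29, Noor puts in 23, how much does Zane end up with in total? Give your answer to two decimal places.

88.28 dollars

Total contributed: 26 + 23 + 3 + 29 + 23 = 104.
Each receives 4.1 × 104 / 5 = 85.28 from the chores-and-supplies kitty.
Zane keeps 29 − 26 = 3, so Zane's payoff is 3 + 85.28 = 88.28.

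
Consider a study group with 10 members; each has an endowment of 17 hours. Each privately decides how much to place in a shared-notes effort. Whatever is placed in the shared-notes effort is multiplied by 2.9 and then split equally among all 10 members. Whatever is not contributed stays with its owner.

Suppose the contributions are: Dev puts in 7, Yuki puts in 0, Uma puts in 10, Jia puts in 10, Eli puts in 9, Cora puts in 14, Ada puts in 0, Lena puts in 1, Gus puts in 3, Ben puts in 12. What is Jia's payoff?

Total contributed: 7 + 0 + 10 + 10 + 9 + 14 + 0 + 1 + 3 + 12 = 66.
Each receives 2.9 × 66 / 10 = 19.14 from the shared-notes effort.
Jia keeps 17 − 10 = 7, so Jia's payoff is 7 + 19.14 = 26.14.

26.14 hours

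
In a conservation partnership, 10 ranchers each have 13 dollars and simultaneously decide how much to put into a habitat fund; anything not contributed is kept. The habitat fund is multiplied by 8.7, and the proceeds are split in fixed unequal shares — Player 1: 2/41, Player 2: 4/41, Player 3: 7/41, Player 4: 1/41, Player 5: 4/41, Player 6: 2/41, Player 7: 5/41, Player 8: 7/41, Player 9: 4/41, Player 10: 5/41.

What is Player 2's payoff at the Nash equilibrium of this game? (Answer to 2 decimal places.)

57.14 dollars

Player j's private return per contributed unit is 8.7 × (j's share). Contributing is weakly dominant for j when that share is at least 1/8.7 = 0.1149, and contributing 0 is dominant otherwise.
Player 3, Player 7, Player 8 and Player 10 are above the threshold, contributing 13 each; the remaining 6 contribute 0. Total contributed: 52.
Player 2 keeps 13 and receives 8.7 × 52 × 4/41 = 44.14 from the habitat fund, for a payoff of 57.14.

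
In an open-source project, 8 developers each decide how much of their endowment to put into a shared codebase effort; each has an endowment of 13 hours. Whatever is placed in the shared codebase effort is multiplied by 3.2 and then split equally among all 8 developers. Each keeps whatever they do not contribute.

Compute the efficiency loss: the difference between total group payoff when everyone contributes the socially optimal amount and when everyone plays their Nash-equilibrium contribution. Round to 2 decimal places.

228.80 hours

Each contributed unit returns 3.2/8 = 0.4000 to its contributor — below 1 — so contributing 0 is dominant for every player. At the Nash equilibrium everyone keeps their 13, and the group total is 8 × 13 = 104.
Each contributed unit returns 3.200 to the group as a whole (0.4000 to each of 8 players), which exceeds 1, so the social optimum is full contribution: group total = 3.200 × 104 = 332.80.
Efficiency loss = 332.80 − 104 = 228.80.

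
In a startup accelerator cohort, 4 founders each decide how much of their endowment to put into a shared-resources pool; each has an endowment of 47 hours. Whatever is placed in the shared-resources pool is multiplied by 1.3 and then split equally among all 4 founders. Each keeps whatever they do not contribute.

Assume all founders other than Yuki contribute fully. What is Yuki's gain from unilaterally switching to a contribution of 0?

Switching from a contribution of 47 to 0 lets Yuki keep an extra 47 hours, but lowers the shared-resources pool by 47, which costs Yuki their own share of that drop: 1.3/4 × 47 = 15.27.
Net gain = 47 − 15.27 = 31.73. The private return per contributed unit (0.3250) is below 1, so free-riding is indeed the best response regardless of what the others do.

31.73 hours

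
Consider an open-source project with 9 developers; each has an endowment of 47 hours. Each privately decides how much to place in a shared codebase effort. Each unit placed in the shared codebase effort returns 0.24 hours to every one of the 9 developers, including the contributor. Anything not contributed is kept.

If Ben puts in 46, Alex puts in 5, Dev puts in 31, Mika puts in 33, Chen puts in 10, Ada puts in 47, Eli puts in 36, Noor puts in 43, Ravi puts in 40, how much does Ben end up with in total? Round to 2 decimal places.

Total contributed: 46 + 5 + 31 + 33 + 10 + 47 + 36 + 43 + 40 = 291.
Each receives 0.24 × 291 = 69.84 from the shared codebase effort.
Ben keeps 47 − 46 = 1, so Ben's payoff is 1 + 69.84 = 70.84.

70.84 hours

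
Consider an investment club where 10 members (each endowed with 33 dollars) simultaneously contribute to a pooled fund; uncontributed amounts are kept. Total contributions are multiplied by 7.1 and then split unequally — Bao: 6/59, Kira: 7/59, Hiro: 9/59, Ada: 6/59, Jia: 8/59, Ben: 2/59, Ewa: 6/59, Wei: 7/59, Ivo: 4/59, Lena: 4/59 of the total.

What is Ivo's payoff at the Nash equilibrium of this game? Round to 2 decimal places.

Player j's private return per contributed unit is 7.1 × (j's share). Contributing is weakly dominant for j when that share is at least 1/7.1 = 0.1408, and contributing 0 is dominant otherwise.
Hiro alone (share 9/59) is above the threshold, contributing 33; the remaining 9 contribute 0. Total contributed: 33.
Ivo keeps 33 and receives 7.1 × 33 × 4/59 = 15.88 from the pooled fund, for a payoff of 48.88.

48.88 dollars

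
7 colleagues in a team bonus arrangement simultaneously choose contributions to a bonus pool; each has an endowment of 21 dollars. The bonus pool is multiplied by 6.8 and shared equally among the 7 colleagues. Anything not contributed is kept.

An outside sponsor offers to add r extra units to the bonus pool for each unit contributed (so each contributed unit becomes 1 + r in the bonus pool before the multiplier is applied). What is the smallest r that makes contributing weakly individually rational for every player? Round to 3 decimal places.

0.029

With matching at rate r, one contributed unit becomes (1 + r) in the bonus pool and returns 6.8 × (1 + r) / 7 to the contributor.
Setting this equal to 1: 1 + r = 7/6.8 = 1.0294.
So the minimum matching rate is r = 1.0294 − 1 = 0.029.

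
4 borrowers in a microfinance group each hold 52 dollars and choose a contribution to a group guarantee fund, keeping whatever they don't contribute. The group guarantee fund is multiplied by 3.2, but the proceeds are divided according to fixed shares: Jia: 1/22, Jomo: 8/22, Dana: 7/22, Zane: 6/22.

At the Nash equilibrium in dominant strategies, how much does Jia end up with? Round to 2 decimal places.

67.13 dollars

Each unit j contributes comes back to j as 3.2 × (j's share), so j prefers to contribute only if that share exceeds 1/3.2 = 0.3125; otherwise keeping the unit dominates.
Jomo and Dana are above the threshold, contributing 52 each; the remaining 2 contribute 0. Total contributed: 104.
Jia keeps 52 and receives 3.2 × 104 × 1/22 = 15.13 from the group guarantee fund, for a payoff of 67.13.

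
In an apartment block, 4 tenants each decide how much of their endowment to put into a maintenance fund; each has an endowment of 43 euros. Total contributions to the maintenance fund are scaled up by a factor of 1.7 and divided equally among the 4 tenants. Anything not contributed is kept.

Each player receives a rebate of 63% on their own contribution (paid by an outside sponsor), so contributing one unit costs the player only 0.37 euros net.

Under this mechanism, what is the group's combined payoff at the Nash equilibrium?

With the mechanism, a contributed unit returns (1.7/4) / 0.37 = 1.1486 per unit of net cost to the contributor — now above 1 — so contributing fully is weakly dominant for every player.
So the Nash equilibrium is full contribution by all 4; the group earns 4 × (43 × 0.63 + 1.7 × 43) = 400.76.

400.76 euros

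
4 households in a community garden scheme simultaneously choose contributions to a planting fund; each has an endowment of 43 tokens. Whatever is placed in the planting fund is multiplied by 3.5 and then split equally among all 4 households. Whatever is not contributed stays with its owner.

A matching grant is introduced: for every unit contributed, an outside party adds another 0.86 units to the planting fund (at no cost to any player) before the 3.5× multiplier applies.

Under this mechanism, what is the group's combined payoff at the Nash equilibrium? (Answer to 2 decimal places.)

Under the mechanism each unit contributed yields 3.5 × 1.86 / 4 = 1.6275 back to its contributor per unit of net cost, which exceeds 1, making full contribution the dominant choice for everyone.
At the Nash equilibrium everyone contributes 43. Group total payoff = 3.5 × 1.86 × 172 = 1119.72.

1119.72 tokens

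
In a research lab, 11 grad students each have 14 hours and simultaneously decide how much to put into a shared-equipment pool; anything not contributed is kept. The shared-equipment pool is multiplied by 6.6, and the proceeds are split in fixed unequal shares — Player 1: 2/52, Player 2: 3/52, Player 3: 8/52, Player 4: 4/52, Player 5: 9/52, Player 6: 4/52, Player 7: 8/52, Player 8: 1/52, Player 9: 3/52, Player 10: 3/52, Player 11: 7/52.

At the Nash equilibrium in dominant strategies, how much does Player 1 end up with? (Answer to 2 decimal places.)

24.66 hours

A player with share s gets back 6.6·s per unit contributed, so full contribution is dominant for anyone with s > 1/6.6 = 0.1515 and zero contribution is dominant for anyone below.
Player 3, Player 5 and Player 7 are above the threshold, contributing 14 each; the remaining 8 contribute 0. Total contributed: 42.
Player 1 keeps 14 and receives 6.6 × 42 × 2/52 = 10.66 from the shared-equipment pool, for a payoff of 24.66.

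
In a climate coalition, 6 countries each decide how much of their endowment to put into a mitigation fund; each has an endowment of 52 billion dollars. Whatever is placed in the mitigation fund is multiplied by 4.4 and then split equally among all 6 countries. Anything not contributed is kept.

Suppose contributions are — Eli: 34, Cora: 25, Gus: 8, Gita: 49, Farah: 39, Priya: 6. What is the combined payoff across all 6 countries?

Total contributed: 34 + 25 + 8 + 49 + 39 + 6 = 161; total kept: 6 × 52 − 161 = 151.
The mitigation fund pays out 4.4 × 161 = 708.40 in aggregate.
Group total = 151 + 708.40 = 859.40.

859.40 billion dollars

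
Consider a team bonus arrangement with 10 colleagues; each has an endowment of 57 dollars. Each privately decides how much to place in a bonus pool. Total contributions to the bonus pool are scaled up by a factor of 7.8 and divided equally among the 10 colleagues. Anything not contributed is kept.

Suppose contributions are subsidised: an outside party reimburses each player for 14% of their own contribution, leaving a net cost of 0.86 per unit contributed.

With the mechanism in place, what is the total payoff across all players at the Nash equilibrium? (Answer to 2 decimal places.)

With the mechanism, a contributed unit returns (7.8/10) / 0.86 = 0.9070 per unit of net cost — still below 1 — so contributing 0 remains dominant for every player.
At the Nash equilibrium no one contributes; group total payoff = 10 × 57 = 570.

570.00 dollars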